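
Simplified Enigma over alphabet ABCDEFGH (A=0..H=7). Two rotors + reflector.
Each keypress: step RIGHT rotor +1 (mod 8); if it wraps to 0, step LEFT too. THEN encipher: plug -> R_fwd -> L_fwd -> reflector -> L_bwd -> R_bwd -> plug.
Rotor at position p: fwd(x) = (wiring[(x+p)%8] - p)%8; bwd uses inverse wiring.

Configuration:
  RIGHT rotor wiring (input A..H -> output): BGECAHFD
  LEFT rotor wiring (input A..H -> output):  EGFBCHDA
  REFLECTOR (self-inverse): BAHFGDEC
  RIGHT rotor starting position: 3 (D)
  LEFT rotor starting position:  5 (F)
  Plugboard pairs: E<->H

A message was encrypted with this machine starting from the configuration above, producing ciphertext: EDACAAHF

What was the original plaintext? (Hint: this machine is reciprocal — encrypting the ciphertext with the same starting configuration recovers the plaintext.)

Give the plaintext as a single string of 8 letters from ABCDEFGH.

Char 1 ('E'): step: R->4, L=5; E->plug->H->R->G->L->E->refl->G->L'->B->R'->C->plug->C
Char 2 ('D'): step: R->5, L=5; D->plug->D->R->E->L->B->refl->A->L'->F->R'->G->plug->G
Char 3 ('A'): step: R->6, L=5; A->plug->A->R->H->L->F->refl->D->L'->C->R'->G->plug->G
Char 4 ('C'): step: R->7, L=5; C->plug->C->R->H->L->F->refl->D->L'->C->R'->B->plug->B
Char 5 ('A'): step: R->0, L->6 (L advanced); A->plug->A->R->B->L->C->refl->H->L'->E->R'->C->plug->C
Char 6 ('A'): step: R->1, L=6; A->plug->A->R->F->L->D->refl->F->L'->A->R'->H->plug->E
Char 7 ('H'): step: R->2, L=6; H->plug->E->R->D->L->A->refl->B->L'->H->R'->G->plug->G
Char 8 ('F'): step: R->3, L=6; F->plug->F->R->G->L->E->refl->G->L'->C->R'->D->plug->D

Answer: CGGBCEGD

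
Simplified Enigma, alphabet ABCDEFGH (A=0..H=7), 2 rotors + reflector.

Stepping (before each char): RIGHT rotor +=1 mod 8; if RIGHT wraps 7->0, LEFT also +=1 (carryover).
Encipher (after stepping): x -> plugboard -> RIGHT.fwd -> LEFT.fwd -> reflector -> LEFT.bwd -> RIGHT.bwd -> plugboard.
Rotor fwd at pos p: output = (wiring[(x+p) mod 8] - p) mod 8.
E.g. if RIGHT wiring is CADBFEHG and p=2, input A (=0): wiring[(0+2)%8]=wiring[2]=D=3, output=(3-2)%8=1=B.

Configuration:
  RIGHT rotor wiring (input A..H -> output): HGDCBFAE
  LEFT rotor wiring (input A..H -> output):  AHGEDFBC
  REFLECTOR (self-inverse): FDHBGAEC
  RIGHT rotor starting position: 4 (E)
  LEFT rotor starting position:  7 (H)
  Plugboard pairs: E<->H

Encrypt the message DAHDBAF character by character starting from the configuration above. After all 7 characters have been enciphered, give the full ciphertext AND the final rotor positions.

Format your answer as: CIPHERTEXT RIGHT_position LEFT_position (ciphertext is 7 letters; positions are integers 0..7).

Char 1 ('D'): step: R->5, L=7; D->plug->D->R->C->L->A->refl->F->L'->E->R'->H->plug->E
Char 2 ('A'): step: R->6, L=7; A->plug->A->R->C->L->A->refl->F->L'->E->R'->F->plug->F
Char 3 ('H'): step: R->7, L=7; H->plug->E->R->D->L->H->refl->C->L'->H->R'->C->plug->C
Char 4 ('D'): step: R->0, L->0 (L advanced); D->plug->D->R->C->L->G->refl->E->L'->D->R'->C->plug->C
Char 5 ('B'): step: R->1, L=0; B->plug->B->R->C->L->G->refl->E->L'->D->R'->G->plug->G
Char 6 ('A'): step: R->2, L=0; A->plug->A->R->B->L->H->refl->C->L'->H->R'->C->plug->C
Char 7 ('F'): step: R->3, L=0; F->plug->F->R->E->L->D->refl->B->L'->G->R'->B->plug->B
Final: ciphertext=EFCCGCB, RIGHT=3, LEFT=0

Answer: EFCCGCB 3 0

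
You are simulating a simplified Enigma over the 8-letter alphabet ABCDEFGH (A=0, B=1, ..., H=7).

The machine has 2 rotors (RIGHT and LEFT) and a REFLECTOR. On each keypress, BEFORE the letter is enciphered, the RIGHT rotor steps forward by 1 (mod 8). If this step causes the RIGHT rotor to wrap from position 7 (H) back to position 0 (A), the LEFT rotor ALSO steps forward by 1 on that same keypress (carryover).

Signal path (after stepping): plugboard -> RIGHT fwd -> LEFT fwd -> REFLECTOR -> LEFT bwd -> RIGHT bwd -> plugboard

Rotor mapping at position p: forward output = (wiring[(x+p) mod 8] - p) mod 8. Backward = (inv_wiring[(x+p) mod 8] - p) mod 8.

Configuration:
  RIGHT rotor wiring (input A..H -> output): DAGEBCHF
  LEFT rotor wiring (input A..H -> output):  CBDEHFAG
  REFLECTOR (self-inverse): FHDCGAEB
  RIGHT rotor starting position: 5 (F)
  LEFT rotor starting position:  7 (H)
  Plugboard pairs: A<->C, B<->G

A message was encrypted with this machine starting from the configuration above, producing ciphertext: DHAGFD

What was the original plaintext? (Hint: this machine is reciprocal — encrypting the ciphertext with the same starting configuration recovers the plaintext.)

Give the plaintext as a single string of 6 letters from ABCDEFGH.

Answer: CDHFAC

Derivation:
Char 1 ('D'): step: R->6, L=7; D->plug->D->R->C->L->C->refl->D->L'->B->R'->A->plug->C
Char 2 ('H'): step: R->7, L=7; H->plug->H->R->A->L->H->refl->B->L'->H->R'->D->plug->D
Char 3 ('A'): step: R->0, L->0 (L advanced); A->plug->C->R->G->L->A->refl->F->L'->F->R'->H->plug->H
Char 4 ('G'): step: R->1, L=0; G->plug->B->R->F->L->F->refl->A->L'->G->R'->F->plug->F
Char 5 ('F'): step: R->2, L=0; F->plug->F->R->D->L->E->refl->G->L'->H->R'->C->plug->A
Char 6 ('D'): step: R->3, L=0; D->plug->D->R->E->L->H->refl->B->L'->B->R'->A->plug->C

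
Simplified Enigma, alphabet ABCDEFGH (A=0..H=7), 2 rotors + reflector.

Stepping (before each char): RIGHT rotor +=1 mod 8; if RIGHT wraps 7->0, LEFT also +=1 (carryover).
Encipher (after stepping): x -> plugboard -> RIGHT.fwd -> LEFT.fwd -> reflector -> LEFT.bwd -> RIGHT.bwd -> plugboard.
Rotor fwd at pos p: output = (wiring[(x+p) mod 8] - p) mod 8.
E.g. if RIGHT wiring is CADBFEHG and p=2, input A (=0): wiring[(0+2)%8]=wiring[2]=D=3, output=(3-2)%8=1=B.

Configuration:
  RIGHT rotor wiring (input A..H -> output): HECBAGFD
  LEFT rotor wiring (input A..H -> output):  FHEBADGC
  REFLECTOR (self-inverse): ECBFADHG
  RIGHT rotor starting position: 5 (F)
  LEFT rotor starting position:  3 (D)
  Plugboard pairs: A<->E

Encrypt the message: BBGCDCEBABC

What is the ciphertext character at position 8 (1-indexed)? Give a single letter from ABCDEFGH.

Char 1 ('B'): step: R->6, L=3; B->plug->B->R->F->L->C->refl->B->L'->H->R'->A->plug->E
Char 2 ('B'): step: R->7, L=3; B->plug->B->R->A->L->G->refl->H->L'->E->R'->A->plug->E
Char 3 ('G'): step: R->0, L->4 (L advanced); G->plug->G->R->F->L->D->refl->F->L'->H->R'->A->plug->E
Char 4 ('C'): step: R->1, L=4; C->plug->C->R->A->L->E->refl->A->L'->G->R'->H->plug->H
Char 5 ('D'): step: R->2, L=4; D->plug->D->R->E->L->B->refl->C->L'->C->R'->H->plug->H
Char 6 ('C'): step: R->3, L=4; C->plug->C->R->D->L->G->refl->H->L'->B->R'->G->plug->G
Char 7 ('E'): step: R->4, L=4; E->plug->A->R->E->L->B->refl->C->L'->C->R'->B->plug->B
Char 8 ('B'): step: R->5, L=4; B->plug->B->R->A->L->E->refl->A->L'->G->R'->C->plug->C

C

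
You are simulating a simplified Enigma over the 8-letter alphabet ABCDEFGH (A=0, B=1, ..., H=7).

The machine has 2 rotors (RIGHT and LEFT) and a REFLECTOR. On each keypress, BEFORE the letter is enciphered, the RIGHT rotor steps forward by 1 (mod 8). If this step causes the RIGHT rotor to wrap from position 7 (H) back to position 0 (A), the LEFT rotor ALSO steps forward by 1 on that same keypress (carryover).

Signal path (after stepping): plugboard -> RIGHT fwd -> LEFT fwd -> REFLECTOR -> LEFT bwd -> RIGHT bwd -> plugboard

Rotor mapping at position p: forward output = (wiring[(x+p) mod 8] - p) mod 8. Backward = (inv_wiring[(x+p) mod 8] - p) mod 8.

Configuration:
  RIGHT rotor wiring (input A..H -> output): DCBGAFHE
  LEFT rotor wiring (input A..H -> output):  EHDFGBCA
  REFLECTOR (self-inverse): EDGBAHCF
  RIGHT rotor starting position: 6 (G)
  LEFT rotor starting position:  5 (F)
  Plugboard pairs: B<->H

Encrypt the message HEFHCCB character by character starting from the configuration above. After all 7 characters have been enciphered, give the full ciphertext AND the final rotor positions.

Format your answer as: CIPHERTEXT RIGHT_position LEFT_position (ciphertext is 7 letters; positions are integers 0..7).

Char 1 ('H'): step: R->7, L=5; H->plug->B->R->E->L->C->refl->G->L'->F->R'->A->plug->A
Char 2 ('E'): step: R->0, L->6 (L advanced); E->plug->E->R->A->L->E->refl->A->L'->G->R'->D->plug->D
Char 3 ('F'): step: R->1, L=6; F->plug->F->R->G->L->A->refl->E->L'->A->R'->B->plug->H
Char 4 ('H'): step: R->2, L=6; H->plug->B->R->E->L->F->refl->H->L'->F->R'->E->plug->E
Char 5 ('C'): step: R->3, L=6; C->plug->C->R->C->L->G->refl->C->L'->B->R'->E->plug->E
Char 6 ('C'): step: R->4, L=6; C->plug->C->R->D->L->B->refl->D->L'->H->R'->E->plug->E
Char 7 ('B'): step: R->5, L=6; B->plug->H->R->D->L->B->refl->D->L'->H->R'->C->plug->C
Final: ciphertext=ADHEEEC, RIGHT=5, LEFT=6

Answer: ADHEEEC 5 6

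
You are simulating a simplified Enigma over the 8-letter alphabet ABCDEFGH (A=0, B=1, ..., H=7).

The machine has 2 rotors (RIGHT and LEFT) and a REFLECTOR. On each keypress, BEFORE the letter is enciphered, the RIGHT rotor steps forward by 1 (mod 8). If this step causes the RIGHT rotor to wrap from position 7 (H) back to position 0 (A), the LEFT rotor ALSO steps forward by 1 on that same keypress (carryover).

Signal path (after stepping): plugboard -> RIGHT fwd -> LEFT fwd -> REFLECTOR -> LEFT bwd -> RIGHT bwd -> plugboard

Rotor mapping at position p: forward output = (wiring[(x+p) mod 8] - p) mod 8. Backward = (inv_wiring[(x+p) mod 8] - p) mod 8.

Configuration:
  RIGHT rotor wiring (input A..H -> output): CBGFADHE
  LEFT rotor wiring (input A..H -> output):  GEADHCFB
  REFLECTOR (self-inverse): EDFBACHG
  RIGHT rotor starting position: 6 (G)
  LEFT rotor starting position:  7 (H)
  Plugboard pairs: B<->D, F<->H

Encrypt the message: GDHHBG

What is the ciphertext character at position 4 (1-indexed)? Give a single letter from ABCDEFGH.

Char 1 ('G'): step: R->7, L=7; G->plug->G->R->E->L->E->refl->A->L'->F->R'->A->plug->A
Char 2 ('D'): step: R->0, L->0 (L advanced); D->plug->B->R->B->L->E->refl->A->L'->C->R'->A->plug->A
Char 3 ('H'): step: R->1, L=0; H->plug->F->R->G->L->F->refl->C->L'->F->R'->B->plug->D
Char 4 ('H'): step: R->2, L=0; H->plug->F->R->C->L->A->refl->E->L'->B->R'->D->plug->B

B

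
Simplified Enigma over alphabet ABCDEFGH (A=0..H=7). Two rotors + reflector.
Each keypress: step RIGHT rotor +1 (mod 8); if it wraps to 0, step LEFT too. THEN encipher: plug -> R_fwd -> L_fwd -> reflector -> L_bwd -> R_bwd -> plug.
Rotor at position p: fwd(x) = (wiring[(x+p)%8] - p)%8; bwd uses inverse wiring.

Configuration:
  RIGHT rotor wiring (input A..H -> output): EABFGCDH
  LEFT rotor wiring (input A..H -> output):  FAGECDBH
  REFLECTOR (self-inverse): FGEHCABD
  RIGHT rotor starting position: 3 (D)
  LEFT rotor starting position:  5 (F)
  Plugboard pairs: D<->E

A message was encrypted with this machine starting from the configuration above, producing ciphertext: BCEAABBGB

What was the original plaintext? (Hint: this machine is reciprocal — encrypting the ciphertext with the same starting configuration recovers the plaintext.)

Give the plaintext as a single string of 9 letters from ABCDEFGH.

Char 1 ('B'): step: R->4, L=5; B->plug->B->R->G->L->H->refl->D->L'->E->R'->F->plug->F
Char 2 ('C'): step: R->5, L=5; C->plug->C->R->C->L->C->refl->E->L'->B->R'->H->plug->H
Char 3 ('E'): step: R->6, L=5; E->plug->D->R->C->L->C->refl->E->L'->B->R'->B->plug->B
Char 4 ('A'): step: R->7, L=5; A->plug->A->R->A->L->G->refl->B->L'->F->R'->B->plug->B
Char 5 ('A'): step: R->0, L->6 (L advanced); A->plug->A->R->E->L->A->refl->F->L'->H->R'->H->plug->H
Char 6 ('B'): step: R->1, L=6; B->plug->B->R->A->L->D->refl->H->L'->C->R'->F->plug->F
Char 7 ('B'): step: R->2, L=6; B->plug->B->R->D->L->C->refl->E->L'->G->R'->H->plug->H
Char 8 ('G'): step: R->3, L=6; G->plug->G->R->F->L->G->refl->B->L'->B->R'->F->plug->F
Char 9 ('B'): step: R->4, L=6; B->plug->B->R->G->L->E->refl->C->L'->D->R'->D->plug->E

Answer: FHBBHFHFE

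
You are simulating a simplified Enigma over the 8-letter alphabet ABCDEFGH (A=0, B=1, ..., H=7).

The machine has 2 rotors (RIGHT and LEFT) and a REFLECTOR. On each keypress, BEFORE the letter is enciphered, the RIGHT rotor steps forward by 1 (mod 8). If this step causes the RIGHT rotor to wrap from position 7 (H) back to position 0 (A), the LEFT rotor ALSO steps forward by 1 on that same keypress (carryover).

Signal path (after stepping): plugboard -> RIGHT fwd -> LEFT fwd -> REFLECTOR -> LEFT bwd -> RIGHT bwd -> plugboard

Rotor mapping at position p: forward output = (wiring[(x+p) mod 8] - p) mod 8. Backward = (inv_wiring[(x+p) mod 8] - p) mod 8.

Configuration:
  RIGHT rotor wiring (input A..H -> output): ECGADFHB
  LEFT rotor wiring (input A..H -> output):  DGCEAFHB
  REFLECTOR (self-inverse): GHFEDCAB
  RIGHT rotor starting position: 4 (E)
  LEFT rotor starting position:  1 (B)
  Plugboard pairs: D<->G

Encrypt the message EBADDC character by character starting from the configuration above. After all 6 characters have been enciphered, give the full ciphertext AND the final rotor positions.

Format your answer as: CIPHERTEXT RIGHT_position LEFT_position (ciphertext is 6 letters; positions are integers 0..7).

Answer: HAFEGA 2 2

Derivation:
Char 1 ('E'): step: R->5, L=1; E->plug->E->R->F->L->G->refl->A->L'->G->R'->H->plug->H
Char 2 ('B'): step: R->6, L=1; B->plug->B->R->D->L->H->refl->B->L'->B->R'->A->plug->A
Char 3 ('A'): step: R->7, L=1; A->plug->A->R->C->L->D->refl->E->L'->E->R'->F->plug->F
Char 4 ('D'): step: R->0, L->2 (L advanced); D->plug->G->R->H->L->E->refl->D->L'->D->R'->E->plug->E
Char 5 ('D'): step: R->1, L=2; D->plug->G->R->A->L->A->refl->G->L'->C->R'->D->plug->G
Char 6 ('C'): step: R->2, L=2; C->plug->C->R->B->L->C->refl->F->L'->E->R'->A->plug->A
Final: ciphertext=HAFEGA, RIGHT=2, LEFT=2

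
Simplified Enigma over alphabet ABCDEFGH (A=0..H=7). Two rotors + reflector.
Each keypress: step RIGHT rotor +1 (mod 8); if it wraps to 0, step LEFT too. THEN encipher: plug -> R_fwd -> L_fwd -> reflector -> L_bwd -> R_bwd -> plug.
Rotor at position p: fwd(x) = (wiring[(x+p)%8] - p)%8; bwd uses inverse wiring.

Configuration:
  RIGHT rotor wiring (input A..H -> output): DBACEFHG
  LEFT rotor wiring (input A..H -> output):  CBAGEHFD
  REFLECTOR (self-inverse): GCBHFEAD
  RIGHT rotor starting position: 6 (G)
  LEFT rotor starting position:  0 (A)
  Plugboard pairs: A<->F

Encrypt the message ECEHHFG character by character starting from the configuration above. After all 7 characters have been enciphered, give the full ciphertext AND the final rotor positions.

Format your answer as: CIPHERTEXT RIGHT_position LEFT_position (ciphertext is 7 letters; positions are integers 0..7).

Answer: CEFFCGB 5 1

Derivation:
Char 1 ('E'): step: R->7, L=0; E->plug->E->R->D->L->G->refl->A->L'->C->R'->C->plug->C
Char 2 ('C'): step: R->0, L->1 (L advanced); C->plug->C->R->A->L->A->refl->G->L'->E->R'->E->plug->E
Char 3 ('E'): step: R->1, L=1; E->plug->E->R->E->L->G->refl->A->L'->A->R'->A->plug->F
Char 4 ('H'): step: R->2, L=1; H->plug->H->R->H->L->B->refl->C->L'->G->R'->A->plug->F
Char 5 ('H'): step: R->3, L=1; H->plug->H->R->F->L->E->refl->F->L'->C->R'->C->plug->C
Char 6 ('F'): step: R->4, L=1; F->plug->A->R->A->L->A->refl->G->L'->E->R'->G->plug->G
Char 7 ('G'): step: R->5, L=1; G->plug->G->R->F->L->E->refl->F->L'->C->R'->B->plug->B
Final: ciphertext=CEFFCGB, RIGHT=5, LEFT=1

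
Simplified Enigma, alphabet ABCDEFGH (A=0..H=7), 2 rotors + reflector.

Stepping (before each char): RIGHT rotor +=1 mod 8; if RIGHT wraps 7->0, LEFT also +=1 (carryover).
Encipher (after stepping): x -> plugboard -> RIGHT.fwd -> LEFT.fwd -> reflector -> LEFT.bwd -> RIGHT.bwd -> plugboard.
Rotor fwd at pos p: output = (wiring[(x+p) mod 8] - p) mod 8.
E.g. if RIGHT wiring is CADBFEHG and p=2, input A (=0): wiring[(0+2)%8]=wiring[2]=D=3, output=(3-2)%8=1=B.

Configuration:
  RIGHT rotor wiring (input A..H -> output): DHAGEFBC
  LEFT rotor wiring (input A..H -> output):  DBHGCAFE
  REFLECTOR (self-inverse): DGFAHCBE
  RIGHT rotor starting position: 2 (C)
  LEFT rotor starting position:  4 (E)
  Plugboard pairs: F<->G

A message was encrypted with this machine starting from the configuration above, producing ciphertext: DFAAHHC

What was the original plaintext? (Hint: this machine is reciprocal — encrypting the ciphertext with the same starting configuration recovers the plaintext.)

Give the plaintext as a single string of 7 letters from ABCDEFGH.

Answer: ABEFCEB

Derivation:
Char 1 ('D'): step: R->3, L=4; D->plug->D->R->G->L->D->refl->A->L'->D->R'->A->plug->A
Char 2 ('F'): step: R->4, L=4; F->plug->G->R->E->L->H->refl->E->L'->B->R'->B->plug->B
Char 3 ('A'): step: R->5, L=4; A->plug->A->R->A->L->G->refl->B->L'->C->R'->E->plug->E
Char 4 ('A'): step: R->6, L=4; A->plug->A->R->D->L->A->refl->D->L'->G->R'->G->plug->F
Char 5 ('H'): step: R->7, L=4; H->plug->H->R->C->L->B->refl->G->L'->A->R'->C->plug->C
Char 6 ('H'): step: R->0, L->5 (L advanced); H->plug->H->R->C->L->H->refl->E->L'->E->R'->E->plug->E
Char 7 ('C'): step: R->1, L=5; C->plug->C->R->F->L->C->refl->F->L'->H->R'->B->plug->B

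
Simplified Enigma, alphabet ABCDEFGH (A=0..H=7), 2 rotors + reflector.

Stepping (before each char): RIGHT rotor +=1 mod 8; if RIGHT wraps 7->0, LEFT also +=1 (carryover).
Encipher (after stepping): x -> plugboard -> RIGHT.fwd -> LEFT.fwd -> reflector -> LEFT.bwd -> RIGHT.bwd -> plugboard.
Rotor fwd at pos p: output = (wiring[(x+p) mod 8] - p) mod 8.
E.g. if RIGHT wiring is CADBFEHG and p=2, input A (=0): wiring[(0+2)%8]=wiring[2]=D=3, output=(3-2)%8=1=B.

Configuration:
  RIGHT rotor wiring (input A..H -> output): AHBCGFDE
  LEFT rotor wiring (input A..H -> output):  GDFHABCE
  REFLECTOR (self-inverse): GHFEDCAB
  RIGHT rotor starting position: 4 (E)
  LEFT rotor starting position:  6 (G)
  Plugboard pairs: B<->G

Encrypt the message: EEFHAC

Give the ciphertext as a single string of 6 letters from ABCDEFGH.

Char 1 ('E'): step: R->5, L=6; E->plug->E->R->C->L->A->refl->G->L'->B->R'->H->plug->H
Char 2 ('E'): step: R->6, L=6; E->plug->E->R->D->L->F->refl->C->L'->G->R'->B->plug->G
Char 3 ('F'): step: R->7, L=6; F->plug->F->R->H->L->D->refl->E->L'->A->R'->C->plug->C
Char 4 ('H'): step: R->0, L->7 (L advanced); H->plug->H->R->E->L->A->refl->G->L'->D->R'->G->plug->B
Char 5 ('A'): step: R->1, L=7; A->plug->A->R->G->L->C->refl->F->L'->A->R'->B->plug->G
Char 6 ('C'): step: R->2, L=7; C->plug->C->R->E->L->A->refl->G->L'->D->R'->D->plug->D

Answer: HGCBGD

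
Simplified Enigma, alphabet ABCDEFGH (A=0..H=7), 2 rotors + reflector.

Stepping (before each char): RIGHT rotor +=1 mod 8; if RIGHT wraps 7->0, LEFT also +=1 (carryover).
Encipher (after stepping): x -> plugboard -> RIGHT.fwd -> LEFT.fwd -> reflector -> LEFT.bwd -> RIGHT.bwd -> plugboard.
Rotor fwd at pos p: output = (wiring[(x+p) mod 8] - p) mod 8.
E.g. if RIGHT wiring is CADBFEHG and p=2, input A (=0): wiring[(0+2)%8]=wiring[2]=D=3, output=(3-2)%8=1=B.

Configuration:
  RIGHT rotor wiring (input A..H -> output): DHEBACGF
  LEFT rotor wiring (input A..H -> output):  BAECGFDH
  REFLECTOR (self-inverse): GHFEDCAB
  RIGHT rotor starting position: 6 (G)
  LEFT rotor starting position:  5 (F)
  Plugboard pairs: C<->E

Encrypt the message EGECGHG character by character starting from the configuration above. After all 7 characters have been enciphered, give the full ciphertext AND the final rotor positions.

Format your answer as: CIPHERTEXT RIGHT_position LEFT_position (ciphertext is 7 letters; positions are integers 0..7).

Answer: FEBEAED 5 6

Derivation:
Char 1 ('E'): step: R->7, L=5; E->plug->C->R->A->L->A->refl->G->L'->B->R'->F->plug->F
Char 2 ('G'): step: R->0, L->6 (L advanced); G->plug->G->R->G->L->A->refl->G->L'->E->R'->C->plug->E
Char 3 ('E'): step: R->1, L=6; E->plug->C->R->A->L->F->refl->C->L'->D->R'->B->plug->B
Char 4 ('C'): step: R->2, L=6; C->plug->E->R->E->L->G->refl->A->L'->G->R'->C->plug->E
Char 5 ('G'): step: R->3, L=6; G->plug->G->R->E->L->G->refl->A->L'->G->R'->A->plug->A
Char 6 ('H'): step: R->4, L=6; H->plug->H->R->F->L->E->refl->D->L'->C->R'->C->plug->E
Char 7 ('G'): step: R->5, L=6; G->plug->G->R->E->L->G->refl->A->L'->G->R'->D->plug->D
Final: ciphertext=FEBEAED, RIGHT=5, LEFT=6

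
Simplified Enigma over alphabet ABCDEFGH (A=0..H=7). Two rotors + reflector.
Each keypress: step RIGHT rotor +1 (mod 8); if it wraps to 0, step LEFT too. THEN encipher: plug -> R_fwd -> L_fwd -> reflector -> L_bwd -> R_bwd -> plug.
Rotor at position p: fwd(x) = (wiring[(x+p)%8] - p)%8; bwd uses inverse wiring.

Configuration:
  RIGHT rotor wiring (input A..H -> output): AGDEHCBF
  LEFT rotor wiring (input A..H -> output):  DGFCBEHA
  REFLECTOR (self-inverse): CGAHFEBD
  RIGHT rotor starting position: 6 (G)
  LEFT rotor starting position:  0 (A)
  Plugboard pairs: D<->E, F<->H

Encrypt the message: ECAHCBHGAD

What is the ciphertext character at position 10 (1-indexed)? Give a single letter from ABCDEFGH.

Char 1 ('E'): step: R->7, L=0; E->plug->D->R->E->L->B->refl->G->L'->B->R'->B->plug->B
Char 2 ('C'): step: R->0, L->1 (L advanced); C->plug->C->R->D->L->A->refl->C->L'->H->R'->E->plug->D
Char 3 ('A'): step: R->1, L=1; A->plug->A->R->F->L->G->refl->B->L'->C->R'->B->plug->B
Char 4 ('H'): step: R->2, L=1; H->plug->F->R->D->L->A->refl->C->L'->H->R'->E->plug->D
Char 5 ('C'): step: R->3, L=1; C->plug->C->R->H->L->C->refl->A->L'->D->R'->G->plug->G
Char 6 ('B'): step: R->4, L=1; B->plug->B->R->G->L->H->refl->D->L'->E->R'->E->plug->D
Char 7 ('H'): step: R->5, L=1; H->plug->F->R->G->L->H->refl->D->L'->E->R'->B->plug->B
Char 8 ('G'): step: R->6, L=1; G->plug->G->R->B->L->E->refl->F->L'->A->R'->D->plug->E
Char 9 ('A'): step: R->7, L=1; A->plug->A->R->G->L->H->refl->D->L'->E->R'->D->plug->E
Char 10 ('D'): step: R->0, L->2 (L advanced); D->plug->E->R->H->L->E->refl->F->L'->E->R'->D->plug->E

E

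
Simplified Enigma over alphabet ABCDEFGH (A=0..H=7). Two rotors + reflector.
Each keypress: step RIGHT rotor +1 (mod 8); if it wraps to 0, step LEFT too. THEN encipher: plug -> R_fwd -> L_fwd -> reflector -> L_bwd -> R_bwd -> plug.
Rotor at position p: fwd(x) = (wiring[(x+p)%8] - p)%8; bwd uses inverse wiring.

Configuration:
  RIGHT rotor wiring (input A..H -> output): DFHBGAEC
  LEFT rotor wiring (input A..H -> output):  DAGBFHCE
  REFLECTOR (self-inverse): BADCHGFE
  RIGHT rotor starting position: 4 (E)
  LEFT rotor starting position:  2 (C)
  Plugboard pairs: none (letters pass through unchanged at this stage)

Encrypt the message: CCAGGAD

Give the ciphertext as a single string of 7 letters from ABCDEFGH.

Char 1 ('C'): step: R->5, L=2; C->plug->C->R->F->L->C->refl->D->L'->C->R'->F->plug->F
Char 2 ('C'): step: R->6, L=2; C->plug->C->R->F->L->C->refl->D->L'->C->R'->H->plug->H
Char 3 ('A'): step: R->7, L=2; A->plug->A->R->D->L->F->refl->G->L'->H->R'->F->plug->F
Char 4 ('G'): step: R->0, L->3 (L advanced); G->plug->G->R->E->L->B->refl->A->L'->F->R'->B->plug->B
Char 5 ('G'): step: R->1, L=3; G->plug->G->R->B->L->C->refl->D->L'->H->R'->E->plug->E
Char 6 ('A'): step: R->2, L=3; A->plug->A->R->F->L->A->refl->B->L'->E->R'->C->plug->C
Char 7 ('D'): step: R->3, L=3; D->plug->D->R->B->L->C->refl->D->L'->H->R'->E->plug->E

Answer: FHFBECE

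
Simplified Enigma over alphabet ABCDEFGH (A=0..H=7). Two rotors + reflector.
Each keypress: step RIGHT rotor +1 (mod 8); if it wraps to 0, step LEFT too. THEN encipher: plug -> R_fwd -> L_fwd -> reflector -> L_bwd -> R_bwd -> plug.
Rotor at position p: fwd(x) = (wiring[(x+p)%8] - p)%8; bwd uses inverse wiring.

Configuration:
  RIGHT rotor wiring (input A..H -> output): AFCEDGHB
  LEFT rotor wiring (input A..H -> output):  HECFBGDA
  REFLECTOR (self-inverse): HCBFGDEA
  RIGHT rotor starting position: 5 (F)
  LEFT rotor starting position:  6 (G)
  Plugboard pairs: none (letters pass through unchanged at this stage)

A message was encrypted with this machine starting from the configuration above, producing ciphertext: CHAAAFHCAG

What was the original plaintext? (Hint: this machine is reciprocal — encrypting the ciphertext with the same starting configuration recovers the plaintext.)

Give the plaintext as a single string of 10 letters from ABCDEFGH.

Char 1 ('C'): step: R->6, L=6; C->plug->C->R->C->L->B->refl->C->L'->B->R'->A->plug->A
Char 2 ('H'): step: R->7, L=6; H->plug->H->R->A->L->F->refl->D->L'->G->R'->C->plug->C
Char 3 ('A'): step: R->0, L->7 (L advanced); A->plug->A->R->A->L->B->refl->C->L'->F->R'->B->plug->B
Char 4 ('A'): step: R->1, L=7; A->plug->A->R->E->L->G->refl->E->L'->H->R'->H->plug->H
Char 5 ('A'): step: R->2, L=7; A->plug->A->R->A->L->B->refl->C->L'->F->R'->E->plug->E
Char 6 ('F'): step: R->3, L=7; F->plug->F->R->F->L->C->refl->B->L'->A->R'->B->plug->B
Char 7 ('H'): step: R->4, L=7; H->plug->H->R->A->L->B->refl->C->L'->F->R'->D->plug->D
Char 8 ('C'): step: R->5, L=7; C->plug->C->R->E->L->G->refl->E->L'->H->R'->G->plug->G
Char 9 ('A'): step: R->6, L=7; A->plug->A->R->B->L->A->refl->H->L'->G->R'->F->plug->F
Char 10 ('G'): step: R->7, L=7; G->plug->G->R->H->L->E->refl->G->L'->E->R'->F->plug->F

Answer: ACBHEBDGFF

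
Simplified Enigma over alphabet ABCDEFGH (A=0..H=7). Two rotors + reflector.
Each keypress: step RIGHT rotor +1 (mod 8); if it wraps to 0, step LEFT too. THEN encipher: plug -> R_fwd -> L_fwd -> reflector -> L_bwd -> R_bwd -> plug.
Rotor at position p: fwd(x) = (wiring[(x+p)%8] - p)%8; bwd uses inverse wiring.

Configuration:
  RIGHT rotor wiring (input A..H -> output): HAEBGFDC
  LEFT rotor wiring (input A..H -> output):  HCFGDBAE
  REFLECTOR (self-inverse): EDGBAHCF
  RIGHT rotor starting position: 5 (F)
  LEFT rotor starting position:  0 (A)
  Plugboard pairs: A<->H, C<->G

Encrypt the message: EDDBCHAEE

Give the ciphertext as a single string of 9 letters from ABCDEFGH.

Char 1 ('E'): step: R->6, L=0; E->plug->E->R->G->L->A->refl->E->L'->H->R'->H->plug->A
Char 2 ('D'): step: R->7, L=0; D->plug->D->R->F->L->B->refl->D->L'->E->R'->H->plug->A
Char 3 ('D'): step: R->0, L->1 (L advanced); D->plug->D->R->B->L->E->refl->A->L'->E->R'->C->plug->G
Char 4 ('B'): step: R->1, L=1; B->plug->B->R->D->L->C->refl->G->L'->H->R'->A->plug->H
Char 5 ('C'): step: R->2, L=1; C->plug->G->R->F->L->H->refl->F->L'->C->R'->A->plug->H
Char 6 ('H'): step: R->3, L=1; H->plug->A->R->G->L->D->refl->B->L'->A->R'->D->plug->D
Char 7 ('A'): step: R->4, L=1; A->plug->H->R->F->L->H->refl->F->L'->C->R'->A->plug->H
Char 8 ('E'): step: R->5, L=1; E->plug->E->R->D->L->C->refl->G->L'->H->R'->F->plug->F
Char 9 ('E'): step: R->6, L=1; E->plug->E->R->G->L->D->refl->B->L'->A->R'->G->plug->C

Answer: AAGHHDHFC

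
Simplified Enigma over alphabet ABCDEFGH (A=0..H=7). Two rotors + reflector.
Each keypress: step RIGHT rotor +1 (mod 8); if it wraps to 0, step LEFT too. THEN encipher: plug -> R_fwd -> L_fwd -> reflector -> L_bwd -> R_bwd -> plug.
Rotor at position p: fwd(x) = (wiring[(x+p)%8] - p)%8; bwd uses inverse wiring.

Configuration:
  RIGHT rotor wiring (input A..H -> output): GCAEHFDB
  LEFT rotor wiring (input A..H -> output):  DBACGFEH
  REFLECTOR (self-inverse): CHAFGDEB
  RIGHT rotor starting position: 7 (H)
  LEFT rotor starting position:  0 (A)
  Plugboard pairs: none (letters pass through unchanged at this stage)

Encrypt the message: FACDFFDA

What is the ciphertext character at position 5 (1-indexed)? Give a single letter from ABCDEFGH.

Char 1 ('F'): step: R->0, L->1 (L advanced); F->plug->F->R->F->L->D->refl->F->L'->D->R'->G->plug->G
Char 2 ('A'): step: R->1, L=1; A->plug->A->R->B->L->H->refl->B->L'->C->R'->F->plug->F
Char 3 ('C'): step: R->2, L=1; C->plug->C->R->F->L->D->refl->F->L'->D->R'->D->plug->D
Char 4 ('D'): step: R->3, L=1; D->plug->D->R->A->L->A->refl->C->L'->H->R'->G->plug->G
Char 5 ('F'): step: R->4, L=1; F->plug->F->R->G->L->G->refl->E->L'->E->R'->G->plug->G

G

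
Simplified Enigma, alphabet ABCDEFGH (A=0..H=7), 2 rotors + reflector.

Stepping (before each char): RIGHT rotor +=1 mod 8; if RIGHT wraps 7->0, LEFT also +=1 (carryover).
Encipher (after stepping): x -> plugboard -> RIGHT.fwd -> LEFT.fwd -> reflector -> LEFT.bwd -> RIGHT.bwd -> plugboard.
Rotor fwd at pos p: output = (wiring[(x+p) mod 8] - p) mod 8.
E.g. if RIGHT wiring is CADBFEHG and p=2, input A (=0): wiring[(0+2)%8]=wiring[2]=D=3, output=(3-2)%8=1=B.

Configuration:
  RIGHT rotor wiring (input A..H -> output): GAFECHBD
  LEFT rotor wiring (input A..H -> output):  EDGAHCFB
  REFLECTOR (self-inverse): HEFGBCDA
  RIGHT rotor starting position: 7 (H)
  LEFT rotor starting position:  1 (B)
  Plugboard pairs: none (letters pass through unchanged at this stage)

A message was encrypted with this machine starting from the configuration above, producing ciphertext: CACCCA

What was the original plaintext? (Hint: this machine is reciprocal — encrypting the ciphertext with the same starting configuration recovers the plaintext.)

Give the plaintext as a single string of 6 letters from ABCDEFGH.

Char 1 ('C'): step: R->0, L->2 (L advanced); C->plug->C->R->F->L->H->refl->A->L'->D->R'->H->plug->H
Char 2 ('A'): step: R->1, L=2; A->plug->A->R->H->L->B->refl->E->L'->A->R'->F->plug->F
Char 3 ('C'): step: R->2, L=2; C->plug->C->R->A->L->E->refl->B->L'->H->R'->E->plug->E
Char 4 ('C'): step: R->3, L=2; C->plug->C->R->E->L->D->refl->G->L'->B->R'->A->plug->A
Char 5 ('C'): step: R->4, L=2; C->plug->C->R->F->L->H->refl->A->L'->D->R'->B->plug->B
Char 6 ('A'): step: R->5, L=2; A->plug->A->R->C->L->F->refl->C->L'->G->R'->C->plug->C

Answer: HFEABC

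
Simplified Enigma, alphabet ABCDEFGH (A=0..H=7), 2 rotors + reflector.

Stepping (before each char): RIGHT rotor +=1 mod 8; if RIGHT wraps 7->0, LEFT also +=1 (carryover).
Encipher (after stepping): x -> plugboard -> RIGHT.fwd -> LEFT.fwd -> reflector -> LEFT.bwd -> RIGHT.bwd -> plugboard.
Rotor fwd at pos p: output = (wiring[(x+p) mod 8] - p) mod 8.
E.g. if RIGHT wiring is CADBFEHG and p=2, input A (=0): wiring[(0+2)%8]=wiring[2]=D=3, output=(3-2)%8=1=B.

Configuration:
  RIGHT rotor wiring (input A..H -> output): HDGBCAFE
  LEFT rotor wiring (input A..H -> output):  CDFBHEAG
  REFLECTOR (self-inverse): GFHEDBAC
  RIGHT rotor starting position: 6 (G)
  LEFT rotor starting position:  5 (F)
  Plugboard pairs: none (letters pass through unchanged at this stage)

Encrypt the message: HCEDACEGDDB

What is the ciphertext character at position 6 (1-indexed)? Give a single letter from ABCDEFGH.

Char 1 ('H'): step: R->7, L=5; H->plug->H->R->G->L->E->refl->D->L'->B->R'->G->plug->G
Char 2 ('C'): step: R->0, L->6 (L advanced); C->plug->C->R->G->L->B->refl->F->L'->D->R'->B->plug->B
Char 3 ('E'): step: R->1, L=6; E->plug->E->R->H->L->G->refl->A->L'->B->R'->D->plug->D
Char 4 ('D'): step: R->2, L=6; D->plug->D->R->G->L->B->refl->F->L'->D->R'->E->plug->E
Char 5 ('A'): step: R->3, L=6; A->plug->A->R->G->L->B->refl->F->L'->D->R'->H->plug->H
Char 6 ('C'): step: R->4, L=6; C->plug->C->R->B->L->A->refl->G->L'->H->R'->F->plug->F

F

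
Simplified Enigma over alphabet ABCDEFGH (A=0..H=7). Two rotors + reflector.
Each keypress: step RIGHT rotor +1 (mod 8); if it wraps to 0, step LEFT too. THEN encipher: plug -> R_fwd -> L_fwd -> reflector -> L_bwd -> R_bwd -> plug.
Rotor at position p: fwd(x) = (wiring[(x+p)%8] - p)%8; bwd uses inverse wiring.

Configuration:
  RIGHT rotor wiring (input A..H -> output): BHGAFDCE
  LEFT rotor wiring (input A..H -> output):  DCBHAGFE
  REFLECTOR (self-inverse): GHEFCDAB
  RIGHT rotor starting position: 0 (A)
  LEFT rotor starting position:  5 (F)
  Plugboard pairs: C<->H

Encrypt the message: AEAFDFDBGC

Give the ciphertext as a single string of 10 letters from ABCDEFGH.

Char 1 ('A'): step: R->1, L=5; A->plug->A->R->G->L->C->refl->E->L'->F->R'->B->plug->B
Char 2 ('E'): step: R->2, L=5; E->plug->E->R->A->L->B->refl->H->L'->C->R'->F->plug->F
Char 3 ('A'): step: R->3, L=5; A->plug->A->R->F->L->E->refl->C->L'->G->R'->F->plug->F
Char 4 ('F'): step: R->4, L=5; F->plug->F->R->D->L->G->refl->A->L'->B->R'->A->plug->A
Char 5 ('D'): step: R->5, L=5; D->plug->D->R->E->L->F->refl->D->L'->H->R'->C->plug->H
Char 6 ('F'): step: R->6, L=5; F->plug->F->R->C->L->H->refl->B->L'->A->R'->E->plug->E
Char 7 ('D'): step: R->7, L=5; D->plug->D->R->H->L->D->refl->F->L'->E->R'->G->plug->G
Char 8 ('B'): step: R->0, L->6 (L advanced); B->plug->B->R->H->L->A->refl->G->L'->B->R'->A->plug->A
Char 9 ('G'): step: R->1, L=6; G->plug->G->R->D->L->E->refl->C->L'->G->R'->A->plug->A
Char 10 ('C'): step: R->2, L=6; C->plug->H->R->F->L->B->refl->H->L'->A->R'->E->plug->E

Answer: BFFAHEGAAE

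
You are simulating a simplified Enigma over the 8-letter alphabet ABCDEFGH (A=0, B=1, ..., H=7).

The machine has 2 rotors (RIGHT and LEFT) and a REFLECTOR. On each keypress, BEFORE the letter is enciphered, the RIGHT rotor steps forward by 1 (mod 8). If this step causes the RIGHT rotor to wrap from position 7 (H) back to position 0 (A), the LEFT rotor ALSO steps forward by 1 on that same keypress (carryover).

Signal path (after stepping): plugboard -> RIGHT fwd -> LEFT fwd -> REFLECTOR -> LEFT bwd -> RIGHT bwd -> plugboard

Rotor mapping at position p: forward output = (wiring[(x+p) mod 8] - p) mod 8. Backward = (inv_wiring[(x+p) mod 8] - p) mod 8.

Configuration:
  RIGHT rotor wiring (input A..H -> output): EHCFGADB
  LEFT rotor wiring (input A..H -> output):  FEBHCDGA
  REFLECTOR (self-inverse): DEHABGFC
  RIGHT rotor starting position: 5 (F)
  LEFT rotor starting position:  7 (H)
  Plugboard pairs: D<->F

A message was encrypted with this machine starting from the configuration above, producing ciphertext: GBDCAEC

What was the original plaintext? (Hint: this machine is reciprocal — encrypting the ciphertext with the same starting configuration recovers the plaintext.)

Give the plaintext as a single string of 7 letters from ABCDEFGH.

Answer: CHEHFFF

Derivation:
Char 1 ('G'): step: R->6, L=7; G->plug->G->R->A->L->B->refl->E->L'->G->R'->C->plug->C
Char 2 ('B'): step: R->7, L=7; B->plug->B->R->F->L->D->refl->A->L'->E->R'->H->plug->H
Char 3 ('D'): step: R->0, L->0 (L advanced); D->plug->F->R->A->L->F->refl->G->L'->G->R'->E->plug->E
Char 4 ('C'): step: R->1, L=0; C->plug->C->R->E->L->C->refl->H->L'->D->R'->H->plug->H
Char 5 ('A'): step: R->2, L=0; A->plug->A->R->A->L->F->refl->G->L'->G->R'->D->plug->F
Char 6 ('E'): step: R->3, L=0; E->plug->E->R->G->L->G->refl->F->L'->A->R'->D->plug->F
Char 7 ('C'): step: R->4, L=0; C->plug->C->R->H->L->A->refl->D->L'->F->R'->D->plug->F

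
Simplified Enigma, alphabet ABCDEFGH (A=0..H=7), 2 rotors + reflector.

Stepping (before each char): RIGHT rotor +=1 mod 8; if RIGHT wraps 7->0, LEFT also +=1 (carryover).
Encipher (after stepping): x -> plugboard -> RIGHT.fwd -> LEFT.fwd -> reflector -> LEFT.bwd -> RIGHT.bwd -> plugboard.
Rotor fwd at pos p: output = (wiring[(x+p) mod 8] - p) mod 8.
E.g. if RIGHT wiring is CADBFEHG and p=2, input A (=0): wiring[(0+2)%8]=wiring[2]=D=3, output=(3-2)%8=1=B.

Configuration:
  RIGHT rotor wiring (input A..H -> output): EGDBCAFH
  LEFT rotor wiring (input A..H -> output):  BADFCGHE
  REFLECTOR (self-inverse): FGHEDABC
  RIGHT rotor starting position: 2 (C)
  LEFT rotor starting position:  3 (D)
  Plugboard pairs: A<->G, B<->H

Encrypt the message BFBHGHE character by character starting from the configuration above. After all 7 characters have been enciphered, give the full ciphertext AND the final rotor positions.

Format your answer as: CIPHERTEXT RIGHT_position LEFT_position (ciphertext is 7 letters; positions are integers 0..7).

Char 1 ('B'): step: R->3, L=3; B->plug->H->R->A->L->C->refl->H->L'->B->R'->F->plug->F
Char 2 ('F'): step: R->4, L=3; F->plug->F->R->C->L->D->refl->E->L'->D->R'->D->plug->D
Char 3 ('B'): step: R->5, L=3; B->plug->H->R->F->L->G->refl->B->L'->E->R'->G->plug->A
Char 4 ('H'): step: R->6, L=3; H->plug->B->R->B->L->H->refl->C->L'->A->R'->D->plug->D
Char 5 ('G'): step: R->7, L=3; G->plug->A->R->A->L->C->refl->H->L'->B->R'->G->plug->A
Char 6 ('H'): step: R->0, L->4 (L advanced); H->plug->B->R->G->L->H->refl->C->L'->B->R'->D->plug->D
Char 7 ('E'): step: R->1, L=4; E->plug->E->R->H->L->B->refl->G->L'->A->R'->C->plug->C
Final: ciphertext=FDADADC, RIGHT=1, LEFT=4

Answer: FDADADC 1 4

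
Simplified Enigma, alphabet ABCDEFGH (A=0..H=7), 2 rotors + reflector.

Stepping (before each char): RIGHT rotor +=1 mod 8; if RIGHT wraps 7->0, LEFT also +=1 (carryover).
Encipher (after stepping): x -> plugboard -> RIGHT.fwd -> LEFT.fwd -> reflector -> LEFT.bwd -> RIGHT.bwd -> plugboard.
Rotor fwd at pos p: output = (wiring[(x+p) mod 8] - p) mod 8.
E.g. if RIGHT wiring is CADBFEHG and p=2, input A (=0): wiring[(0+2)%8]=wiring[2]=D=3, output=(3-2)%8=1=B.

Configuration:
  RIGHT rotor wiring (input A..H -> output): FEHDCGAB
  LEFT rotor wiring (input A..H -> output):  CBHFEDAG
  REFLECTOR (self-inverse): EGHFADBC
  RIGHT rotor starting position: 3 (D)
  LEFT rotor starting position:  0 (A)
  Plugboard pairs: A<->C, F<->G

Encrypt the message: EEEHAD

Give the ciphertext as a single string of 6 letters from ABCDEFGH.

Answer: HCAFHG

Derivation:
Char 1 ('E'): step: R->4, L=0; E->plug->E->R->B->L->B->refl->G->L'->H->R'->H->plug->H
Char 2 ('E'): step: R->5, L=0; E->plug->E->R->H->L->G->refl->B->L'->B->R'->A->plug->C
Char 3 ('E'): step: R->6, L=0; E->plug->E->R->B->L->B->refl->G->L'->H->R'->C->plug->A
Char 4 ('H'): step: R->7, L=0; H->plug->H->R->B->L->B->refl->G->L'->H->R'->G->plug->F
Char 5 ('A'): step: R->0, L->1 (L advanced); A->plug->C->R->H->L->B->refl->G->L'->B->R'->H->plug->H
Char 6 ('D'): step: R->1, L=1; D->plug->D->R->B->L->G->refl->B->L'->H->R'->F->plug->G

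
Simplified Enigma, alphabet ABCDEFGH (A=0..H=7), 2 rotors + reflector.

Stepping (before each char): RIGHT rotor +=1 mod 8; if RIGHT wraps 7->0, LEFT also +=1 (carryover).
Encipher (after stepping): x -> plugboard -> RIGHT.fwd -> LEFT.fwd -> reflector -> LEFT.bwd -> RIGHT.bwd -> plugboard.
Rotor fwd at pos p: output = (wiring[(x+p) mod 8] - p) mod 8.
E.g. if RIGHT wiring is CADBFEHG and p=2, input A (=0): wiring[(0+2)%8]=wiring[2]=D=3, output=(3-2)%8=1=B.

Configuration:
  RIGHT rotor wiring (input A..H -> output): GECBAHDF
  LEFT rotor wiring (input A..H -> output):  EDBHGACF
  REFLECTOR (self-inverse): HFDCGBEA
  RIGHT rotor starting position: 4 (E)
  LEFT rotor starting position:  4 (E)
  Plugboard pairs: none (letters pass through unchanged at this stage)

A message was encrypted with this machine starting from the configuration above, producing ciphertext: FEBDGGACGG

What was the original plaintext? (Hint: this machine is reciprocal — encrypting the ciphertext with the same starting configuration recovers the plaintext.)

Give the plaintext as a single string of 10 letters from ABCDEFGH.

Char 1 ('F'): step: R->5, L=4; F->plug->F->R->F->L->H->refl->A->L'->E->R'->G->plug->G
Char 2 ('E'): step: R->6, L=4; E->plug->E->R->E->L->A->refl->H->L'->F->R'->A->plug->A
Char 3 ('B'): step: R->7, L=4; B->plug->B->R->H->L->D->refl->C->L'->A->R'->G->plug->G
Char 4 ('D'): step: R->0, L->5 (L advanced); D->plug->D->R->B->L->F->refl->B->L'->H->R'->F->plug->F
Char 5 ('G'): step: R->1, L=5; G->plug->G->R->E->L->G->refl->E->L'->F->R'->H->plug->H
Char 6 ('G'): step: R->2, L=5; G->plug->G->R->E->L->G->refl->E->L'->F->R'->D->plug->D
Char 7 ('A'): step: R->3, L=5; A->plug->A->R->G->L->C->refl->D->L'->A->R'->D->plug->D
Char 8 ('C'): step: R->4, L=5; C->plug->C->R->H->L->B->refl->F->L'->B->R'->D->plug->D
Char 9 ('G'): step: R->5, L=5; G->plug->G->R->E->L->G->refl->E->L'->F->R'->F->plug->F
Char 10 ('G'): step: R->6, L=5; G->plug->G->R->C->L->A->refl->H->L'->D->R'->F->plug->F

Answer: GAGFHDDDFF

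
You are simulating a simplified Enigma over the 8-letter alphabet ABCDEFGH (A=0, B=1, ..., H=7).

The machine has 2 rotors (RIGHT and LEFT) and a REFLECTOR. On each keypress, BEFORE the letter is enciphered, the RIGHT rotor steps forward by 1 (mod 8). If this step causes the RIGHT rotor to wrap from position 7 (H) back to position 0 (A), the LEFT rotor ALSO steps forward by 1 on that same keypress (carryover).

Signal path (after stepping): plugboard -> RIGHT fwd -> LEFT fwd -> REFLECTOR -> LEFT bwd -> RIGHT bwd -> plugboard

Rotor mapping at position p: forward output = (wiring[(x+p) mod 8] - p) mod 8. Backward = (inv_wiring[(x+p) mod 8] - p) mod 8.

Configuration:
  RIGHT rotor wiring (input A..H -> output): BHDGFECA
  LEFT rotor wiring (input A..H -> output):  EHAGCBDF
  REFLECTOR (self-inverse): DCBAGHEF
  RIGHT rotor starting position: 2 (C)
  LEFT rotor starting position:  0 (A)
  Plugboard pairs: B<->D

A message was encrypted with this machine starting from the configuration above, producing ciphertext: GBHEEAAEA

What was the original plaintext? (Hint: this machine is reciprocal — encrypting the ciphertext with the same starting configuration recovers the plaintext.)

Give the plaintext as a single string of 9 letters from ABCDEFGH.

Answer: EECAAGHFE

Derivation:
Char 1 ('G'): step: R->3, L=0; G->plug->G->R->E->L->C->refl->B->L'->F->R'->E->plug->E
Char 2 ('B'): step: R->4, L=0; B->plug->D->R->E->L->C->refl->B->L'->F->R'->E->plug->E
Char 3 ('H'): step: R->5, L=0; H->plug->H->R->A->L->E->refl->G->L'->D->R'->C->plug->C
Char 4 ('E'): step: R->6, L=0; E->plug->E->R->F->L->B->refl->C->L'->E->R'->A->plug->A
Char 5 ('E'): step: R->7, L=0; E->plug->E->R->H->L->F->refl->H->L'->B->R'->A->plug->A
Char 6 ('A'): step: R->0, L->1 (L advanced); A->plug->A->R->B->L->H->refl->F->L'->C->R'->G->plug->G
Char 7 ('A'): step: R->1, L=1; A->plug->A->R->G->L->E->refl->G->L'->A->R'->H->plug->H
Char 8 ('E'): step: R->2, L=1; E->plug->E->R->A->L->G->refl->E->L'->G->R'->F->plug->F
Char 9 ('A'): step: R->3, L=1; A->plug->A->R->D->L->B->refl->C->L'->F->R'->E->plug->E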